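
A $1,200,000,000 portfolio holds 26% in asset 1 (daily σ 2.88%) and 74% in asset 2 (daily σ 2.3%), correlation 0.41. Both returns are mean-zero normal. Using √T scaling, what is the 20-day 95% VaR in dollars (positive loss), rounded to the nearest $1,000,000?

σ_p = √(0.26²·2.88² + 0.74²·2.3² + 2·0.41·0.26·0.74·2.88·2.3) = 2.122%.
σ_{20d} = 2.122% × √20 = 9.490%.
z(95%) = 1.645.
VaR = 1.645 × 9.490% = 15.611%; on $1,200,000,000 that is $187,332,000.

$187,000,000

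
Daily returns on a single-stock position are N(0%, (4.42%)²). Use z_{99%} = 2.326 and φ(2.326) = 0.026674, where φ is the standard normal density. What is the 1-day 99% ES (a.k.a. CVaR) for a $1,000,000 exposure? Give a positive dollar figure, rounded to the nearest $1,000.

$118,000

Tail multiplier: φ(z)/(1−α) = 0.026674 / 0.01 = 2.667.
ES = 4.42% × 2.667 = 11.788%.
On $1,000,000: 0.11788 × $1,000,000 = $117,880.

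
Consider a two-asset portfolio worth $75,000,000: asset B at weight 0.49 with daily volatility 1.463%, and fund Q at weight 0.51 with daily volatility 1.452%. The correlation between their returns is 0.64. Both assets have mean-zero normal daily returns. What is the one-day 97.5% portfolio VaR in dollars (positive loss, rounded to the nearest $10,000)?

$1,940,000

σ_p² = 0.49²·1.463² + 0.51²·1.452² + 2·0.64·0.49·0.51·1.463·1.452 = 1.7418 (%²).
σ_p = √1.7418 = 1.320%.
At 97.5%, z = 1.960.
VaR = 1.960 × 1.320% = 2.587%; on $75,000,000 that is $1,940,250.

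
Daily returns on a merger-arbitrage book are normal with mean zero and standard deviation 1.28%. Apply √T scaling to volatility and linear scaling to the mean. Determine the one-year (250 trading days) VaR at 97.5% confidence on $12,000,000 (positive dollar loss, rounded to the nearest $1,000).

$4,760,000

At 97.5%, z = 1.960.
σ_{250d} = 1.28% × √250 = 20.239%.
VaR = 1.960 × 20.239% = 39.668%.
On $12,000,000: 0.39668 × $12,000,000 = $4,760,160.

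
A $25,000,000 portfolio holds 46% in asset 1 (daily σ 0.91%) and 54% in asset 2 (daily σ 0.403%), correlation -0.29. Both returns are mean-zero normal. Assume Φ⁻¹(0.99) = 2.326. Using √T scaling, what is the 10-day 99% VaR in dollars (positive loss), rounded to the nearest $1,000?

$758,000

σ_p = √(0.46²·0.91² + 0.54²·0.403² + 2·-0.29·0.46·0.54·0.91·0.403) = 0.412%.
σ_{10d} = 0.412% × √10 = 1.303%.
VaR = 2.326 × 1.303% = 3.031%; on $25,000,000 that is $757,750.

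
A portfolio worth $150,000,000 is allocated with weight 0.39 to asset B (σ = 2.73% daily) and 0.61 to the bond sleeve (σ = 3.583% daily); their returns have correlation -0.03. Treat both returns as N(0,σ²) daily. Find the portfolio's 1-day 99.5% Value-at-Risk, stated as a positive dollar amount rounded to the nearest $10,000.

σ_p² = 0.39²·2.73² + 0.61²·3.583² + 2·-0.03·0.39·0.61·2.73·3.583 = 5.7709 (%²).
σ_p = √5.7709 = 2.402%.
At 99.5%, z = 2.576.
VaR = 2.576 × 2.402% = 6.188%; on $150,000,000 that is $9,282,000.

$9,280,000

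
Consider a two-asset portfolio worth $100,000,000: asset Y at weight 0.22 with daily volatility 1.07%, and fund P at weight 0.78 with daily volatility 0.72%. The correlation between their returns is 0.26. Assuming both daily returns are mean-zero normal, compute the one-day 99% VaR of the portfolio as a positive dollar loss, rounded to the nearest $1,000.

σ_p² = 0.22²·1.07² + 0.78²·0.72² + 2·0.26·0.22·0.78·1.07·0.72 = 0.4396 (%²).
σ_p = √0.4396 = 0.663%.
At 99%, z = 2.326.
VaR = 2.326 × 0.663% = 1.542%; on $100,000,000 that is $1,542,000.

$1,542,000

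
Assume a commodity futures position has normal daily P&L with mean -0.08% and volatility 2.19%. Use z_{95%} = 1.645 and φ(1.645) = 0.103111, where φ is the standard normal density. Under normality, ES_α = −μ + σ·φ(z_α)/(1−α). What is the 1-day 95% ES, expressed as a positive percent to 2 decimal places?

4.60%

Tail multiplier: φ(z)/(1−α) = 0.103111 / 0.05 = 2.062.
ES = −(-0.08%) + 2.19% × 2.062 = 4.596%.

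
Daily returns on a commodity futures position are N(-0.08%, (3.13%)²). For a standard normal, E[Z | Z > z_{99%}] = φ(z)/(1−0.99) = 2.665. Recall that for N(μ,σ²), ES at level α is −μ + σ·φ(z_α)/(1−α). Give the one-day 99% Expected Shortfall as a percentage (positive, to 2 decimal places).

ES = −(-0.08%) + 3.13% × 2.665 = 8.421%.

8.42%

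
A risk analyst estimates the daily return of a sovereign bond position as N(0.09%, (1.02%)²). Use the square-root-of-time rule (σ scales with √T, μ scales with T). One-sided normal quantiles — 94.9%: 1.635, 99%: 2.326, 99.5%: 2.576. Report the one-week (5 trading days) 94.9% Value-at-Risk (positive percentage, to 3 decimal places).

σ_{5d} = 1.02% × √5 = 2.281%; μ_{5d} = 5 × 0.09% = 0.450%.
VaR = −(0.450%) + 1.635 × 2.281% = 3.279%.

3.279%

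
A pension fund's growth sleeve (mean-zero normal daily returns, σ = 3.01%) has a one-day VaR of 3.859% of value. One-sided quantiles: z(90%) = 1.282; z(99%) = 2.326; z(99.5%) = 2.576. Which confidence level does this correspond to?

90%

Implied z = VaR/σ = 3.859 / 3.01 = 1.282.
This matches z(90%) = 1.282.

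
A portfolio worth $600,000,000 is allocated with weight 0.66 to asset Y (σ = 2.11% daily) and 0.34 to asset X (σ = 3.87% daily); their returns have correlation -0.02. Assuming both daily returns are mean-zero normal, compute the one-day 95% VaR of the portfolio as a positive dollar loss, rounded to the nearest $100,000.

σ_p² = 0.66²·2.11² + 0.34²·3.87² + 2·-0.02·0.66·0.34·2.11·3.87 = 3.5974 (%²).
σ_p = √3.5974 = 1.897%.
At 95%, z = 1.645.
VaR = 1.645 × 1.897% = 3.121%; on $600,000,000 that is $18,726,000.

$18,700,000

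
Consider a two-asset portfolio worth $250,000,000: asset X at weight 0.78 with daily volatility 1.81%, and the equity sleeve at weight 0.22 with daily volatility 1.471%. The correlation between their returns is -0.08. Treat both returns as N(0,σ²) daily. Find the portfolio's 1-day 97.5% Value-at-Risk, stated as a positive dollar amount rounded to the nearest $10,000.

σ_p² = 0.78²·1.81² + 0.22²·1.471² + 2·-0.08·0.78·0.22·1.81·1.471 = 2.0248 (%²).
σ_p = √2.0248 = 1.423%.
At 97.5%, z = 1.960.
VaR = 1.960 × 1.423% = 2.789%; on $250,000,000 that is $6,972,500.

$6,970,000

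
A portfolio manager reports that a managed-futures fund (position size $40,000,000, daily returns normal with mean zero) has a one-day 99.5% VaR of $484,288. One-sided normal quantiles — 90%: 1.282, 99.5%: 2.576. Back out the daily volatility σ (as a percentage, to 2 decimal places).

0.47%

VaR as a fraction: $484,288 / $40,000,000 = 1.211%.
σ = VaR / z = 1.211% / 2.576 = 0.470%.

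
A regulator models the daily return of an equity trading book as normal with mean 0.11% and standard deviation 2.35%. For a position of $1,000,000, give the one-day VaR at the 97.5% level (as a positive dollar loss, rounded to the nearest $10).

At 97.5% one-sided, z = 1.960.
VaR = −μ + z·σ = −(0.11%) + 1.960 × 2.35% = 4.496%.
On $1,000,000: 0.04496 × $1,000,000 = $44,960.

$44,960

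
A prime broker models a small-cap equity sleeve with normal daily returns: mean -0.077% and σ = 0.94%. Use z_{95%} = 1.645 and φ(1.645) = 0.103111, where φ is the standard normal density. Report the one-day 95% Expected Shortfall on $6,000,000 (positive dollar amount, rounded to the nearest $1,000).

$121,000

Tail multiplier: φ(z)/(1−α) = 0.103111 / 0.05 = 2.062.
ES = −(-0.077%) + 0.94% × 2.062 = 2.015%.
On $6,000,000: 0.02015 × $6,000,000 = $120,900.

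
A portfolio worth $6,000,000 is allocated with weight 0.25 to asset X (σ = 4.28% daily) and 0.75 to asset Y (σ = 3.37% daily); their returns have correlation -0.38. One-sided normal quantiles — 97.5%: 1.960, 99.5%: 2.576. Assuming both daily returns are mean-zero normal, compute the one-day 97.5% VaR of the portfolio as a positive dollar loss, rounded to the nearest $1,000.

σ_p² = 0.25²·4.28² + 0.75²·3.37² + 2·-0.38·0.25·0.75·4.28·3.37 = 5.4778 (%²).
σ_p = √5.4778 = 2.340%.
VaR = 1.960 × 2.340% = 4.586%; on $6,000,000 that is $275,160.

$275,000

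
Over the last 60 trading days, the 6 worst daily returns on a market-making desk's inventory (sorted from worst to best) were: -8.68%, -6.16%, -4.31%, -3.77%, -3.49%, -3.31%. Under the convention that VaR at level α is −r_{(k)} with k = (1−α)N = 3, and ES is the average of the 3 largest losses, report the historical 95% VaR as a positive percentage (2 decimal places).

k = 3; the 3rd lowest return is -4.31%, so VaR = 4.31%.

4.31%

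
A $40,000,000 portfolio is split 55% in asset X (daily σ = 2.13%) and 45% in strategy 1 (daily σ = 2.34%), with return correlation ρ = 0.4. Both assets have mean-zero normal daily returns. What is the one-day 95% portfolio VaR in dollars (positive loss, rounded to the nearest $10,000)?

$1,230,000

σ_p² = 0.55²·2.13² + 0.45²·2.34² + 2·0.4·0.55·0.45·2.13·2.34 = 3.4681 (%²).
σ_p = √3.4681 = 1.862%.
At 95%, z = 1.645.
VaR = 1.645 × 1.862% = 3.063%; on $40,000,000 that is $1,225,200.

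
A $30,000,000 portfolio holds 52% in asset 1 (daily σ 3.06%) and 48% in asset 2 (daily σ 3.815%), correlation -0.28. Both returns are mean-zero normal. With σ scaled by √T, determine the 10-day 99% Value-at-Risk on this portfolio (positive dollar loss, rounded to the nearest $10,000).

$4,550,000

σ_p = √(0.52²·3.06² + 0.48²·3.815² + 2·-0.28·0.52·0.48·3.06·3.815) = 2.062%.
σ_{10d} = 2.062% × √10 = 6.521%.
z(99%) = 2.326.
VaR = 2.326 × 6.521% = 15.168%; on $30,000,000 that is $4,550,400.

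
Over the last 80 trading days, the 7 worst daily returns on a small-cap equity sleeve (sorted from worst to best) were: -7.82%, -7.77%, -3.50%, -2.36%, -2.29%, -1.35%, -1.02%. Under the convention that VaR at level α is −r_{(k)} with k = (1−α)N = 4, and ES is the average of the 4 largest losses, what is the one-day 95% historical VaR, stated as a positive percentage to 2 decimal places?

k = 4; the 4th lowest return is -2.36%, so VaR = 2.36%.

2.36%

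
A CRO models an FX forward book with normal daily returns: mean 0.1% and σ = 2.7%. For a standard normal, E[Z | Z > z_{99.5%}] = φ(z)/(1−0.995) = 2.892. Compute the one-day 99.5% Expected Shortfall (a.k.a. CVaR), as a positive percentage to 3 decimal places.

7.708%

ES = −(0.1%) + 2.7% × 2.892 = 7.708%.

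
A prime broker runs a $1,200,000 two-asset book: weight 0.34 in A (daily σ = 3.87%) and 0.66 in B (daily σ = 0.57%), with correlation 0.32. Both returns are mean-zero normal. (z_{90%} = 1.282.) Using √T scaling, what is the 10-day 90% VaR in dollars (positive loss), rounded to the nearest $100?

σ_p = √(0.34²·3.87² + 0.66²·0.57² + 2·0.32·0.34·0.66·3.87·0.57) = 1.480%.
σ_{10d} = 1.480% × √10 = 4.680%.
VaR = 1.282 × 4.680% = 6.000%; on $1,200,000 that is $72,000.

$72,000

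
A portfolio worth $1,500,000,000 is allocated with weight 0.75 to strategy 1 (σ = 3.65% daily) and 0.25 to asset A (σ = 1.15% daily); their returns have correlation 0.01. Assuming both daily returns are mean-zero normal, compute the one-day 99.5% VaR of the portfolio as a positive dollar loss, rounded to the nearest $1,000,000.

σ_p² = 0.75²·3.65² + 0.25²·1.15² + 2·0.01·0.75·0.25·3.65·1.15 = 7.5923 (%²).
σ_p = √7.5923 = 2.755%.
At 99.5%, z = 2.576.
VaR = 2.576 × 2.755% = 7.097%; on $1,500,000,000 that is $106,455,000.

$106,000,000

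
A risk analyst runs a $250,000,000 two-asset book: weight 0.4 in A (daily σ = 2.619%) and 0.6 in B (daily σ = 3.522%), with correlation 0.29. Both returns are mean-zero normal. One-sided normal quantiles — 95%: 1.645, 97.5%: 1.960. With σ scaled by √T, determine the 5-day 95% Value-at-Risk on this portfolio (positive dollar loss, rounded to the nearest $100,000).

$24,100,000

σ_p = √(0.4²·2.619² + 0.6²·3.522² + 2·0.29·0.4·0.6·2.619·3.522) = 2.617%.
σ_{5d} = 2.617% × √5 = 5.852%.
VaR = 1.645 × 5.852% = 9.627%; on $250,000,000 that is $24,067,500.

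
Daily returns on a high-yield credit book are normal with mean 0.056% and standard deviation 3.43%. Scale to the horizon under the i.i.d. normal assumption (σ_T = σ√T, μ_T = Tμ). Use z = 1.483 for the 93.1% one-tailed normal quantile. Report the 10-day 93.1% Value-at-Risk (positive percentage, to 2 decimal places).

σ_{10d} = 3.43% × √10 = 10.847%; μ_{10d} = 10 × 0.056% = 0.560%.
VaR = −(0.560%) + 1.483 × 10.847% = 15.526%.

15.53%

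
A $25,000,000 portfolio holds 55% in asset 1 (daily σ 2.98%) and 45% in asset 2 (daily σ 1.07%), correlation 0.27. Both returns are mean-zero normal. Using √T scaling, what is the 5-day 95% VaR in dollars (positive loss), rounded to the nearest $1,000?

σ_p = √(0.55²·2.98² + 0.45²·1.07² + 2·0.27·0.55·0.45·2.98·1.07) = 1.829%.
σ_{5d} = 1.829% × √5 = 4.090%.
z(95%) = 1.645.
VaR = 1.645 × 4.090% = 6.728%; on $25,000,000 that is $1,682,000.

$1,682,000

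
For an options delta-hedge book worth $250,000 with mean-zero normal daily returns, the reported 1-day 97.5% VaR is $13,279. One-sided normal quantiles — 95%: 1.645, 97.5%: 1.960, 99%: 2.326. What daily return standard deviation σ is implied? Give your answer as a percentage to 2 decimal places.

VaR as a fraction: $13,279 / $250,000 = 5.312%.
σ = VaR / z = 5.312% / 1.960 = 2.710%.

2.71%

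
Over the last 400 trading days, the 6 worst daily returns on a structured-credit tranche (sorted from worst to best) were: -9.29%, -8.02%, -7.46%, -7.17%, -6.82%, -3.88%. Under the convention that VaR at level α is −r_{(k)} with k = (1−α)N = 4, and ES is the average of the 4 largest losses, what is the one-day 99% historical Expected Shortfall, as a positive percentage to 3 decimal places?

7.985%

The 4 worst returns sum to -31.94%.
ES = −(-31.94%) / 4 = 7.985%.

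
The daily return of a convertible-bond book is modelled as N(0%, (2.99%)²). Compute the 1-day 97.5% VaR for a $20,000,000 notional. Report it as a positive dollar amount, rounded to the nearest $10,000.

$1,170,000

At 97.5% one-sided, z = 1.960.
VaR = z·σ = 1.960 × 2.99% = 5.860%.
On $20,000,000: 0.05860 × $20,000,000 = $1,172,000.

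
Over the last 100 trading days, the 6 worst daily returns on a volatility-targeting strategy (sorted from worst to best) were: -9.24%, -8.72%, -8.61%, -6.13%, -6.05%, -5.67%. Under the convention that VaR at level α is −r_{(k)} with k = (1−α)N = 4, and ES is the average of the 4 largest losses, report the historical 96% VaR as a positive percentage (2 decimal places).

6.13%

k = 4; the 4th lowest return is -6.13%, so VaR = 6.13%.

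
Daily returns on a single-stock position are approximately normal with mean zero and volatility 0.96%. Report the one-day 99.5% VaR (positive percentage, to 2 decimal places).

2.47%

At 99.5% one-sided, z = 2.576.
VaR = z·σ = 2.576 × 0.96% = 2.473%.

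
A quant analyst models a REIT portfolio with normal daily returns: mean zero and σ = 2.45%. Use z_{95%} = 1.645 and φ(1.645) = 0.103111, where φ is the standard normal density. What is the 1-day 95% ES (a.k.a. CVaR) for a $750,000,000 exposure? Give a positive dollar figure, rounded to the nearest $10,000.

Tail multiplier: φ(z)/(1−α) = 0.103111 / 0.05 = 2.062.
ES = 2.45% × 2.062 = 5.052%.
On $750,000,000: 0.05052 × $750,000,000 = $37,890,000.

$37,890,000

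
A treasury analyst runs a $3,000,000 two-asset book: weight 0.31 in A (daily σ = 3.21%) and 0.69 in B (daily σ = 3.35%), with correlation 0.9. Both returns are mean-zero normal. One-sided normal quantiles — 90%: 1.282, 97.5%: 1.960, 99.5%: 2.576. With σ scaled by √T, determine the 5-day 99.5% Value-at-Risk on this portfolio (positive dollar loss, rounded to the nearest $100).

$559,200

σ_p = √(0.31²·3.21² + 0.69²·3.35² + 2·0.9·0.31·0.69·3.21·3.35) = 3.236%.
σ_{5d} = 3.236% × √5 = 7.236%.
VaR = 2.576 × 7.236% = 18.640%; on $3,000,000 that is $559,200.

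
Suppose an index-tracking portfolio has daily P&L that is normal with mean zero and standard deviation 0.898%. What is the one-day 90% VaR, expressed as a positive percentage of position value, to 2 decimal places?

At 90% one-sided, z = 1.282.
VaR = z·σ = 1.282 × 0.898% = 1.151%.

1.15%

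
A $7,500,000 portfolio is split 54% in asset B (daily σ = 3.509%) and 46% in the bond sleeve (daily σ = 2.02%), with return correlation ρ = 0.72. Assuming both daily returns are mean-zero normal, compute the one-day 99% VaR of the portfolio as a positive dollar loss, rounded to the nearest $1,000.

$461,000

σ_p² = 0.54²·3.509² + 0.46²·2.02² + 2·0.72·0.54·0.46·3.509·2.02 = 6.9893 (%²).
σ_p = √6.9893 = 2.644%.
At 99%, z = 2.326.
VaR = 2.326 × 2.644% = 6.150%; on $7,500,000 that is $461,250.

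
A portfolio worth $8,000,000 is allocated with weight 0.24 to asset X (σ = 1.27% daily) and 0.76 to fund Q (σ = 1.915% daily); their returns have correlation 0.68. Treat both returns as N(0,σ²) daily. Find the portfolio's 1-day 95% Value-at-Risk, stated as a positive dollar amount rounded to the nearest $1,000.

$221,000

σ_p² = 0.24²·1.27² + 0.76²·1.915² + 2·0.68·0.24·0.76·1.27·1.915 = 2.8144 (%²).
σ_p = √2.8144 = 1.678%.
At 95%, z = 1.645.
VaR = 1.645 × 1.678% = 2.760%; on $8,000,000 that is $220,800.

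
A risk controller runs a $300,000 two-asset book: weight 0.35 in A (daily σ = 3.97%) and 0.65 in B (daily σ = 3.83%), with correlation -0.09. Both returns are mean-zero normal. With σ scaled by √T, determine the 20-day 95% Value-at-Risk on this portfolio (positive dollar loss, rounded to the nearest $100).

$60,500

σ_p = √(0.35²·3.97² + 0.65²·3.83² + 2·-0.09·0.35·0.65·3.97·3.83) = 2.740%.
σ_{20d} = 2.740% × √20 = 12.254%.
z(95%) = 1.645.
VaR = 1.645 × 12.254% = 20.158%; on $300,000 that is $60,474.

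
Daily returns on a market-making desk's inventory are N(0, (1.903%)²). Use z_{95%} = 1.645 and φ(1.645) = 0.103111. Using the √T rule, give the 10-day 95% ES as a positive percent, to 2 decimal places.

12.41%

σ_{10d} = 1.903% × √10 = 6.018%.
ES multiplier = φ(z)/(1−α) = 0.103111/0.05 = 2.062.
ES = 6.018% × 2.062 = 12.409%.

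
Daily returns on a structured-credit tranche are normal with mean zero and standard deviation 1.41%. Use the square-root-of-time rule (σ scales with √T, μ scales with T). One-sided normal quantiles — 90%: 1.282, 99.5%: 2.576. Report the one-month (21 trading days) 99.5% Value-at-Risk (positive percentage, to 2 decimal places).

σ_{21d} = 1.41% × √21 = 6.461%.
VaR = 2.576 × 6.461% = 16.644%.

16.64%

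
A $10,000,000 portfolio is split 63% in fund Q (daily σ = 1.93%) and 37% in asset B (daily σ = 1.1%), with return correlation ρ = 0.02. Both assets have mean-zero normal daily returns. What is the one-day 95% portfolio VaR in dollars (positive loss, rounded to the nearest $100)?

$212,200

σ_p² = 0.63²·1.93² + 0.37²·1.1² + 2·0.02·0.63·0.37·1.93·1.1 = 1.6639 (%²).
σ_p = √1.6639 = 1.290%.
At 95%, z = 1.645.
VaR = 1.645 × 1.290% = 2.122%; on $10,000,000 that is $212,200.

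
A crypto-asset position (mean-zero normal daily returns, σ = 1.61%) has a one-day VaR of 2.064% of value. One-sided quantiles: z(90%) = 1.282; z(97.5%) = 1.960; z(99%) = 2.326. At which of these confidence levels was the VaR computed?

Implied z = VaR/σ = 2.064 / 1.61 = 1.282.
This matches z(90%) = 1.282.

90%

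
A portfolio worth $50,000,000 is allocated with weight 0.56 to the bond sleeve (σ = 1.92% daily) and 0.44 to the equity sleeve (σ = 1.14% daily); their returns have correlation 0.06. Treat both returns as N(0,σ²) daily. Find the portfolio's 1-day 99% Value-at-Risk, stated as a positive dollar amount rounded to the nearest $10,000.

σ_p² = 0.56²·1.92² + 0.44²·1.14² + 2·0.06·0.56·0.44·1.92·1.14 = 1.4724 (%²).
σ_p = √1.4724 = 1.213%.
At 99%, z = 2.326.
VaR = 2.326 × 1.213% = 2.821%; on $50,000,000 that is $1,410,500.

$1,410,000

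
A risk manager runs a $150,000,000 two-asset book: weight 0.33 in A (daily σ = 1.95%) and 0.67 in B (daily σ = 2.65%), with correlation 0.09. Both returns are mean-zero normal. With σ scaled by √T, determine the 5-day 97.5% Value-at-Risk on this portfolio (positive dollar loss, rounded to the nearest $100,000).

$12,800,000

σ_p = √(0.33²·1.95² + 0.67²·2.65² + 2·0.09·0.33·0.67·1.95·2.65) = 1.942%.
σ_{5d} = 1.942% × √5 = 4.342%.
z(97.5%) = 1.960.
VaR = 1.960 × 4.342% = 8.510%; on $150,000,000 that is $12,765,000.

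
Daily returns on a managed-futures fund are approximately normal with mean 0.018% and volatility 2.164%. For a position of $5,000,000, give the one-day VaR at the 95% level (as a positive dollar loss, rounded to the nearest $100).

At 95% one-sided, z = 1.645.
VaR = −μ + z·σ = −(0.018%) + 1.645 × 2.164% = 3.542%.
On $5,000,000: 0.03542 × $5,000,000 = $177,100.

$177,100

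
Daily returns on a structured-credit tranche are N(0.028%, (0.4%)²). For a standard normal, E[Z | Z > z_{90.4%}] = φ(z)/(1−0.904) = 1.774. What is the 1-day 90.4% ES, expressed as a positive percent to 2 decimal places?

0.68%

ES = −(0.028%) + 0.4% × 1.774 = 0.682%.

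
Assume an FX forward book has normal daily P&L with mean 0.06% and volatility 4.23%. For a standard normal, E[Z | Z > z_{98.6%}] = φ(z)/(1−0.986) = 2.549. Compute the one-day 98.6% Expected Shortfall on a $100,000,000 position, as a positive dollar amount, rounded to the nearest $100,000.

ES = −(0.06%) + 4.23% × 2.549 = 10.722%.
On $100,000,000: 0.10722 × $100,000,000 = $10,722,000.

$10,700,000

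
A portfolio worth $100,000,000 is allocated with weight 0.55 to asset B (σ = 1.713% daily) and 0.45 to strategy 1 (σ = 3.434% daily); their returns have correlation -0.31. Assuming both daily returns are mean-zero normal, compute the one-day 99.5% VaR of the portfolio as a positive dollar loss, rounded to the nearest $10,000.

$3,970,000

σ_p² = 0.55²·1.713² + 0.45²·3.434² + 2·-0.31·0.55·0.45·1.713·3.434 = 2.3729 (%²).
σ_p = √2.3729 = 1.540%.
At 99.5%, z = 2.576.
VaR = 2.576 × 1.540% = 3.967%; on $100,000,000 that is $3,967,000.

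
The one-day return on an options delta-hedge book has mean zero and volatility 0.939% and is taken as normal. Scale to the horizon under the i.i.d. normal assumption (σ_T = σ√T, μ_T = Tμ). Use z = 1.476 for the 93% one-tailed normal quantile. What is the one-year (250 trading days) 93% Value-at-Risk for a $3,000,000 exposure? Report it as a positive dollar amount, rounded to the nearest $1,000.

$657,000

σ_{250d} = 0.939% × √250 = 14.847%.
VaR = 1.476 × 14.847% = 21.914%.
On $3,000,000: 0.21914 × $3,000,000 = $657,420.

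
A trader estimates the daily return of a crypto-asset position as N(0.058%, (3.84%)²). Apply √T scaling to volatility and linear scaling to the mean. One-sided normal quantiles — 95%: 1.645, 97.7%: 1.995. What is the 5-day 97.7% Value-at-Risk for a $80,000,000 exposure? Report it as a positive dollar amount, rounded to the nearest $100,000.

$13,500,000

σ_{5d} = 3.84% × √5 = 8.587%; μ_{5d} = 5 × 0.058% = 0.290%.
VaR = −(0.290%) + 1.995 × 8.587% = 16.841%.
On $80,000,000: 0.16841 × $80,000,000 = $13,472,800.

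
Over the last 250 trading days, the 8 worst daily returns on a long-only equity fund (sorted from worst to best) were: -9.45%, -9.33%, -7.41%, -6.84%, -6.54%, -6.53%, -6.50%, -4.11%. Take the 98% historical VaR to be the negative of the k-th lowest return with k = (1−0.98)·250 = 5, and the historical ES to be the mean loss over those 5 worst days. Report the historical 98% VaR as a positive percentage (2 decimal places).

k = 5; the 5th lowest return is -6.54%, so VaR = 6.54%.

6.54%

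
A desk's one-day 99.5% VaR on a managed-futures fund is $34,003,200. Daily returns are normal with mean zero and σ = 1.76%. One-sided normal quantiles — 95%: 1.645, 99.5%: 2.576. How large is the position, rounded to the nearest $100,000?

$750,000,000

VaR as a fraction of value: z·σ = 2.576 × 1.76% = 4.53376%.
Position = $34,003,200 / 0.0453376 = $750,000,000.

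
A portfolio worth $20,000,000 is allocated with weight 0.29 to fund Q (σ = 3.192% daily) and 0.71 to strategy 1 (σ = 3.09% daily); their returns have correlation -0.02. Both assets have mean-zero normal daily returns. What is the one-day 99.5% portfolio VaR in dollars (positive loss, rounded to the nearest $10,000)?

$1,220,000

σ_p² = 0.29²·3.192² + 0.71²·3.09² + 2·-0.02·0.29·0.71·3.192·3.09 = 5.5888 (%²).
σ_p = √5.5888 = 2.364%.
At 99.5%, z = 2.576.
VaR = 2.576 × 2.364% = 6.090%; on $20,000,000 that is $1,218,000.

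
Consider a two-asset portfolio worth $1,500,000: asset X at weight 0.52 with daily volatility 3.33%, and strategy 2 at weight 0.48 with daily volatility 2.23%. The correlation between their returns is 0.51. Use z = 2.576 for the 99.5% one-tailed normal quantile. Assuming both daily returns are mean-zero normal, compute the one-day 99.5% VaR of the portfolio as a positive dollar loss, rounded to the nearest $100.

$94,900

σ_p² = 0.52²·3.33² + 0.48²·2.23² + 2·0.51·0.52·0.48·3.33·2.23 = 6.0348 (%²).
σ_p = √6.0348 = 2.457%.
VaR = 2.576 × 2.457% = 6.329%; on $1,500,000 that is $94,935.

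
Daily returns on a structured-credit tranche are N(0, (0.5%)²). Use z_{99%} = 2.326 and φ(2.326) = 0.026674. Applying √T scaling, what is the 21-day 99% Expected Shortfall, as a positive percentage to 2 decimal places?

6.11%

σ_{21d} = 0.5% × √21 = 2.291%.
ES multiplier = φ(z)/(1−α) = 0.026674/0.01 = 2.667.
ES = 2.291% × 2.667 = 6.110%.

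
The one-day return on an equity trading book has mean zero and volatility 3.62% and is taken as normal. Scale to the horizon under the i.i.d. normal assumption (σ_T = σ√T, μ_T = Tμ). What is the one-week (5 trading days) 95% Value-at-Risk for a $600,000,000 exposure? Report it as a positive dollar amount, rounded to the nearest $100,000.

$79,900,000

At 95%, z = 1.645.
σ_{5d} = 3.62% × √5 = 8.095%.
VaR = 1.645 × 8.095% = 13.316%.
On $600,000,000: 0.13316 × $600,000,000 = $79,896,000.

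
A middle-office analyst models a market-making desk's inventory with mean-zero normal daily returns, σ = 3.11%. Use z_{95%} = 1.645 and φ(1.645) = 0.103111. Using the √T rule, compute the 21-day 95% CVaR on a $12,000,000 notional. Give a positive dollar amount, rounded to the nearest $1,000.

σ_{21d} = 3.11% × √21 = 14.252%.
ES multiplier = φ(z)/(1−α) = 0.103111/0.05 = 2.062.
ES = 14.252% × 2.062 = 29.388%; on $12,000,000: $3,526,560.

$3,527,000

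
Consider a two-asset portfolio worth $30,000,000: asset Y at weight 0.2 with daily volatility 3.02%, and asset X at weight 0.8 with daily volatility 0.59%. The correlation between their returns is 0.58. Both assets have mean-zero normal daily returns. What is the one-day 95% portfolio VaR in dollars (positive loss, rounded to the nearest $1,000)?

$473,000

σ_p² = 0.2²·3.02² + 0.8²·0.59² + 2·0.58·0.2·0.8·3.02·0.59 = 0.9183 (%²).
σ_p = √0.9183 = 0.958%.
At 95%, z = 1.645.
VaR = 1.645 × 0.958% = 1.576%; on $30,000,000 that is $472,800.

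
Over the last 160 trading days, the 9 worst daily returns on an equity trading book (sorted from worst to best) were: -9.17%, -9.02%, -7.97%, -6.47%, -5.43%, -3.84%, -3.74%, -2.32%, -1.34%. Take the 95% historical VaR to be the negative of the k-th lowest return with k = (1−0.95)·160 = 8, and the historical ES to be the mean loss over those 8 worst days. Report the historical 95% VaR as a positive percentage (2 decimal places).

2.32%

k = 8; the 8th lowest return is -2.32%, so VaR = 2.32%.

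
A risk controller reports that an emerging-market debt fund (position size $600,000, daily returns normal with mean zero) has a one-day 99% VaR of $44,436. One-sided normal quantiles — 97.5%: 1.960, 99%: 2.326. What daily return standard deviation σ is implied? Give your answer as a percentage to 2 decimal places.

3.18%

VaR as a fraction: $44,436 / $600,000 = 7.406%.
σ = VaR / z = 7.406% / 2.326 = 3.184%.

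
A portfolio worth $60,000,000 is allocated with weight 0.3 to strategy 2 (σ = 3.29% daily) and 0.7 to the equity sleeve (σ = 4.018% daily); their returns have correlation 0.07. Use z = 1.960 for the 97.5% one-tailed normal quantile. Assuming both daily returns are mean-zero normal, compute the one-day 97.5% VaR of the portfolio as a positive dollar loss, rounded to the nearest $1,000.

$3,581,000

σ_p² = 0.3²·3.29² + 0.7²·4.018² + 2·0.07·0.3·0.7·3.29·4.018 = 9.2735 (%²).
σ_p = √9.2735 = 3.045%.
VaR = 1.960 × 3.045% = 5.968%; on $60,000,000 that is $3,580,800.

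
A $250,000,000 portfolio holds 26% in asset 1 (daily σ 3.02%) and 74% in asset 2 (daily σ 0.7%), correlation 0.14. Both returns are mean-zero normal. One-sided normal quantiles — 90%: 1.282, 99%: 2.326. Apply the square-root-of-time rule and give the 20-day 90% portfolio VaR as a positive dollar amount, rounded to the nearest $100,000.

$14,300,000

σ_p = √(0.26²·3.02² + 0.74²·0.7² + 2·0.14·0.26·0.74·3.02·0.7) = 0.999%.
σ_{20d} = 0.999% × √20 = 4.468%.
VaR = 1.282 × 4.468% = 5.728%; on $250,000,000 that is $14,320,000.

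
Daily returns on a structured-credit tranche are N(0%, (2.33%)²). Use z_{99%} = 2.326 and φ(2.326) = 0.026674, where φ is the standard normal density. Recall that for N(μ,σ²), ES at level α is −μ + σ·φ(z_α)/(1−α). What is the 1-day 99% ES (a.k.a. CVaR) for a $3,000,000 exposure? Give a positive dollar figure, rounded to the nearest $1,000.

Tail multiplier: φ(z)/(1−α) = 0.026674 / 0.01 = 2.667.
ES = 2.33% × 2.667 = 6.214%.
On $3,000,000: 0.06214 × $3,000,000 = $186,420.

$186,000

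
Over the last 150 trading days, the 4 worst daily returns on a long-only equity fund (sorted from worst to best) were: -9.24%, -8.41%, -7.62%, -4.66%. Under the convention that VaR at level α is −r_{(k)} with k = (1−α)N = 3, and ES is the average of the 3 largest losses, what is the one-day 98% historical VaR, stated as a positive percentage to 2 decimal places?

k = 3; the 3rd lowest return is -7.62%, so VaR = 7.62%.

7.62%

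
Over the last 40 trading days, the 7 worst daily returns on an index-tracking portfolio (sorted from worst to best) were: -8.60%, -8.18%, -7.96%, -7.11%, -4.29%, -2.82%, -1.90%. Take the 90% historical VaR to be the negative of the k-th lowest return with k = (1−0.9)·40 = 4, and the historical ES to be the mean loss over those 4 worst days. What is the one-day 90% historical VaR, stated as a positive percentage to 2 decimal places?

k = 4; the 4th lowest return is -7.11%, so VaR = 7.11%.

7.11%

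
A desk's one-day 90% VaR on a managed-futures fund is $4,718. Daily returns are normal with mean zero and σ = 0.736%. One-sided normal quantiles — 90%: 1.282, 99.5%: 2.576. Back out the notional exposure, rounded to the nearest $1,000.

VaR as a fraction of value: z·σ = 1.282 × 0.736% = 0.943552%.
Position = $4,718 / 0.00943552 = $500,025.

$500,000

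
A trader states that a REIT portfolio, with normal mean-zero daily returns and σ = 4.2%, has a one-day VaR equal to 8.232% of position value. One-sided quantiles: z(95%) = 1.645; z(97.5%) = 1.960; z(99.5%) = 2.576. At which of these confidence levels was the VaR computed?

Implied z = VaR/σ = 8.232 / 4.2 = 1.960.
This matches z(97.5%) = 1.960.

97.5%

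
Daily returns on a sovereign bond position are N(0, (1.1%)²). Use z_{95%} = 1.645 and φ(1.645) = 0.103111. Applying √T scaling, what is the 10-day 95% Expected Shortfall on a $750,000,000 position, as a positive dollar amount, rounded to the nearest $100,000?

$53,800,000

σ_{10d} = 1.1% × √10 = 3.479%.
ES multiplier = φ(z)/(1−α) = 0.103111/0.05 = 2.062.
ES = 3.479% × 2.062 = 7.174%; on $750,000,000: $53,805,000.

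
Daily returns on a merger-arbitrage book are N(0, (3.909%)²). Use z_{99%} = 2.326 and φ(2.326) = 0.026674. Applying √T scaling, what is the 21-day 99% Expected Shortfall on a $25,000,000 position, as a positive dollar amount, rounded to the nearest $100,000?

σ_{21d} = 3.909% × √21 = 17.913%.
ES multiplier = φ(z)/(1−α) = 0.026674/0.01 = 2.667.
ES = 17.913% × 2.667 = 47.774%; on $25,000,000: $11,943,500.

$11,900,000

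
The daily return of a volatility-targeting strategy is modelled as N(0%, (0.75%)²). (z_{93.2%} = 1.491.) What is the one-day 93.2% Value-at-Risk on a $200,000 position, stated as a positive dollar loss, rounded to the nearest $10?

$2,240

VaR = z·σ = 1.491 × 0.75% = 1.118%.
On $200,000: 0.01118 × $200,000 = $2,236.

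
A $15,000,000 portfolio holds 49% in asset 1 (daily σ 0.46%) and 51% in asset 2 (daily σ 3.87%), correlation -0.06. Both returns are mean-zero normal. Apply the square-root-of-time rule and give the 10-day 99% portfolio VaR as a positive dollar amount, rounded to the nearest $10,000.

$2,180,000

σ_p = √(0.49²·0.46² + 0.51²·3.87² + 2·-0.06·0.49·0.51·0.46·3.87) = 1.973%.
σ_{10d} = 1.973% × √10 = 6.239%.
z(99%) = 2.326.
VaR = 2.326 × 6.239% = 14.512%; on $15,000,000 that is $2,176,800.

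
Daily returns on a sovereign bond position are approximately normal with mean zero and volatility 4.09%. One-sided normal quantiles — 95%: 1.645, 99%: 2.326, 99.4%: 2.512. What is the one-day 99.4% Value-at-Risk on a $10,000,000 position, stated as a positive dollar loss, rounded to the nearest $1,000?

VaR = z·σ = 2.512 × 4.09% = 10.274%.
On $10,000,000: 0.10274 × $10,000,000 = $1,027,400.

$1,027,000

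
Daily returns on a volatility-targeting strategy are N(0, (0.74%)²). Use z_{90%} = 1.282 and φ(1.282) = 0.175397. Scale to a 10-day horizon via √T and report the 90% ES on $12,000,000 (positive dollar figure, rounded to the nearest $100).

$492,500

σ_{10d} = 0.74% × √10 = 2.340%.
ES multiplier = φ(z)/(1−α) = 0.175397/0.1 = 1.754.
ES = 2.340% × 1.754 = 4.104%; on $12,000,000: $492,480.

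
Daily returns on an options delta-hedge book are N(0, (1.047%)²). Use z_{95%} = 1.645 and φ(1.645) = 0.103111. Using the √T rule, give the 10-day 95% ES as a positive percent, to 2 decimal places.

6.83%

σ_{10d} = 1.047% × √10 = 3.311%.
ES multiplier = φ(z)/(1−α) = 0.103111/0.05 = 2.062.
ES = 3.311% × 2.062 = 6.827%.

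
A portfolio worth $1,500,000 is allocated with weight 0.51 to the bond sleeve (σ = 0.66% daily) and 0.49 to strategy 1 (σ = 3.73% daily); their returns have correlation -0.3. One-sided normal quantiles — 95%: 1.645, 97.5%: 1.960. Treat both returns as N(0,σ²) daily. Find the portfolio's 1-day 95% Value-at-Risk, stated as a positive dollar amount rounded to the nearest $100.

σ_p² = 0.51²·0.66² + 0.49²·3.73² + 2·-0.3·0.51·0.49·0.66·3.73 = 3.0847 (%²).
σ_p = √3.0847 = 1.756%.
VaR = 1.645 × 1.756% = 2.889%; on $1,500,000 that is $43,335.

$43,300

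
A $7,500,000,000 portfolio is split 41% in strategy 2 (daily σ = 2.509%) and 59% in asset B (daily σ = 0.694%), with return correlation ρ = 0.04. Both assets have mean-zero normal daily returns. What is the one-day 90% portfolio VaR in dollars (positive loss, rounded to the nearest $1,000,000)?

σ_p² = 0.41²·2.509² + 0.59²·0.694² + 2·0.04·0.41·0.59·2.509·0.694 = 1.2596 (%²).
σ_p = √1.2596 = 1.122%.
At 90%, z = 1.282.
VaR = 1.282 × 1.122% = 1.438%; on $7,500,000,000 that is $107,850,000.

$108,000,000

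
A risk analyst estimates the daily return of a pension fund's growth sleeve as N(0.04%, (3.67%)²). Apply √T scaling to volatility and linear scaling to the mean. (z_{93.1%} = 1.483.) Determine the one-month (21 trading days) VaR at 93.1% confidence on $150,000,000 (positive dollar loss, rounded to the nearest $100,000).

$36,200,000

σ_{21d} = 3.67% × √21 = 16.818%; μ_{21d} = 21 × 0.04% = 0.840%.
VaR = −(0.840%) + 1.483 × 16.818% = 24.101%.
On $150,000,000: 0.24101 × $150,000,000 = $36,151,500.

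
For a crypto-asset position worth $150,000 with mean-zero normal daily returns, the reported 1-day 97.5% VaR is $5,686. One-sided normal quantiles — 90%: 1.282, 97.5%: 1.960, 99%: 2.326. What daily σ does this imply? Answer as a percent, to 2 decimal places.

1.93%

VaR as a fraction: $5,686 / $150,000 = 3.791%.
σ = VaR / z = 3.791% / 1.960 = 1.934%.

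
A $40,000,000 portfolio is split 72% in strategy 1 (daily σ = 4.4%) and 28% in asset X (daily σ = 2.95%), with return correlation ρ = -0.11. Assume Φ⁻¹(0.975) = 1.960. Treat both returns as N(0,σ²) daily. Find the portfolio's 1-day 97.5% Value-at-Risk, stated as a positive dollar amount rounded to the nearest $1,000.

σ_p² = 0.72²·4.4² + 0.28²·2.95² + 2·-0.11·0.72·0.28·4.4·2.95 = 10.1428 (%²).
σ_p = √10.1428 = 3.185%.
VaR = 1.960 × 3.185% = 6.243%; on $40,000,000 that is $2,497,200.

$2,497,000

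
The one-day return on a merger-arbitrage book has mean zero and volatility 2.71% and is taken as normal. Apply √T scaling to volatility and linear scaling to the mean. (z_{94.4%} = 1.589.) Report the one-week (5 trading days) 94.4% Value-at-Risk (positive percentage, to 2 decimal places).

σ_{5d} = 2.71% × √5 = 6.060%.
VaR = 1.589 × 6.060% = 9.629%.

9.63%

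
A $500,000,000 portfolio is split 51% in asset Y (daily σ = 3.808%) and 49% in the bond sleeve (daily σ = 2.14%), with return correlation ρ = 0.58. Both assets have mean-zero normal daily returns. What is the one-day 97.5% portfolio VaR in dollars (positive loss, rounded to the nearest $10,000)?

$26,360,000

σ_p² = 0.51²·3.808² + 0.49²·2.14² + 2·0.58·0.51·0.49·3.808·2.14 = 7.2335 (%²).
σ_p = √7.2335 = 2.690%.
At 97.5%, z = 1.960.
VaR = 1.960 × 2.690% = 5.272%; on $500,000,000 that is $26,360,000.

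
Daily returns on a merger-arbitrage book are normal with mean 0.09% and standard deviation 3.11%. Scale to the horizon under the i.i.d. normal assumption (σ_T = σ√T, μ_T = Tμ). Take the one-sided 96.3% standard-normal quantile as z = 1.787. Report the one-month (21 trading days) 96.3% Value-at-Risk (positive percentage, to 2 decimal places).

σ_{21d} = 3.11% × √21 = 14.252%; μ_{21d} = 21 × 0.09% = 1.890%.
VaR = −(1.890%) + 1.787 × 14.252% = 23.578%.

23.58%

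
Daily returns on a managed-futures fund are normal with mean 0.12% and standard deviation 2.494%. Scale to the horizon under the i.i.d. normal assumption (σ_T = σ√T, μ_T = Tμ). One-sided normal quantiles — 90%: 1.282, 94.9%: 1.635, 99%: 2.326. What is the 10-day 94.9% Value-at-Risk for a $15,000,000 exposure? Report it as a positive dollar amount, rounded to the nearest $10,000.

σ_{10d} = 2.494% × √10 = 7.887%; μ_{10d} = 10 × 0.12% = 1.200%.
VaR = −(1.200%) + 1.635 × 7.887% = 11.695%.
On $15,000,000: 0.11695 × $15,000,000 = $1,754,250.

$1,750,000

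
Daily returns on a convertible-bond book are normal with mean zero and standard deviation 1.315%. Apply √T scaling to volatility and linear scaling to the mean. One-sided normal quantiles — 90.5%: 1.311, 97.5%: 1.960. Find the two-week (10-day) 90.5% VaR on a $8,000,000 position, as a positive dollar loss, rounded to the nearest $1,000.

$436,000

σ_{10d} = 1.315% × √10 = 4.158%.
VaR = 1.311 × 4.158% = 5.451%.
On $8,000,000: 0.05451 × $8,000,000 = $436,080.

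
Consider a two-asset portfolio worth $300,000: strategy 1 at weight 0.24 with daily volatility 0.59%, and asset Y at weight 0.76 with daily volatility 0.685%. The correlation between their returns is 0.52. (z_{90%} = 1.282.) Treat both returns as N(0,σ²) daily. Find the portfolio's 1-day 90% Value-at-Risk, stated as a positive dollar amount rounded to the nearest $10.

σ_p² = 0.24²·0.59² + 0.76²·0.685² + 2·0.52·0.24·0.76·0.59·0.685 = 0.3677 (%²).
σ_p = √0.3677 = 0.606%.
VaR = 1.282 × 0.606% = 0.777%; on $300,000 that is $2,331.

$2,330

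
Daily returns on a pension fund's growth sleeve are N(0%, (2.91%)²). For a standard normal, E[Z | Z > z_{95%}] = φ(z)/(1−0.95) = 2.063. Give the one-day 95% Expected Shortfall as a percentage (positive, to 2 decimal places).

ES = 2.91% × 2.063 = 6.003%.

6.00%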